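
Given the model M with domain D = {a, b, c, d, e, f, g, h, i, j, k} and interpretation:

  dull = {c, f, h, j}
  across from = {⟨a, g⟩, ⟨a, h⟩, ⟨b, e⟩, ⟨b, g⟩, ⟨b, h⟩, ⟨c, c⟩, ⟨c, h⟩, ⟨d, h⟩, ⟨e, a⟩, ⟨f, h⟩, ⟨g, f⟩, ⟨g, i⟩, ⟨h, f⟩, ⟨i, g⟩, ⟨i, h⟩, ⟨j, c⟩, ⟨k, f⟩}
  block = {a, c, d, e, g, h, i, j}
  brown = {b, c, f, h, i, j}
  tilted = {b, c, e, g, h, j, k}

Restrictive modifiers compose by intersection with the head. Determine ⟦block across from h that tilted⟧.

⟦across from h⟧ = {x : ⟨x, h⟩ ∈ ⟦across from⟧} = {a, b, c, d, f, i}
⟦that tilted⟧ = ⟦tilted⟧ = {b, c, e, g, h, j, k}
⟦block⟧ = {a, c, d, e, g, h, i, j}
… ∩ ⟦across from h⟧ = {a, c, d, e, g, h, i, j} ∩ {a, b, c, d, f, i} = {a, c, d, i}
… ∩ ⟦that tilted⟧ = {a, c, d, i} ∩ {b, c, e, g, h, j, k} = {c}
So ⟦block across from h that tilted⟧ = {c}.

{c}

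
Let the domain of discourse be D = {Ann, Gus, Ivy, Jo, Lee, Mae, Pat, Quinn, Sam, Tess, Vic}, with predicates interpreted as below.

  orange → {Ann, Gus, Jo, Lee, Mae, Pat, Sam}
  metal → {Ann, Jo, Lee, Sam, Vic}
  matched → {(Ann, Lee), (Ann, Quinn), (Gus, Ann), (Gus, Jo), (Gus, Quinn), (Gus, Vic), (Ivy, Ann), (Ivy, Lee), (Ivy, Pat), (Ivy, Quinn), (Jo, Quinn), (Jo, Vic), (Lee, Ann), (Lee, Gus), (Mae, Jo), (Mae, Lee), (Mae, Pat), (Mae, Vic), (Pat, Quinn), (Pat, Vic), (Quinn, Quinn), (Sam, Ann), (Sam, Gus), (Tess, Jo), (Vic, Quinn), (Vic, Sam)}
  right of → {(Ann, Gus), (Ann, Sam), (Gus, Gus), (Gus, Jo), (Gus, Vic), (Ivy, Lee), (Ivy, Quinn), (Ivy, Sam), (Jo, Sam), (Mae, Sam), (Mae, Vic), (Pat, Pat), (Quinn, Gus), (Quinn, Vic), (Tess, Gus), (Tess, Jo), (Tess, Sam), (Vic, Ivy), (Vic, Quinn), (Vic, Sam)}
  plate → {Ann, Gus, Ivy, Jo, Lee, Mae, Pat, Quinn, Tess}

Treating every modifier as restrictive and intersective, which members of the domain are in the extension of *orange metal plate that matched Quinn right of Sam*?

⟦that matched Quinn⟧ = {x : ⟨x, Quinn⟩ ∈ ⟦matched⟧} = {Ann, Gus, Ivy, Jo, Pat, Quinn, Vic}
⟦right of Sam⟧ = {x : ⟨x, Sam⟩ ∈ ⟦right of⟧} = {Ann, Ivy, Jo, Mae, Tess, Vic}
⟦plate⟧ = {Ann, Gus, Ivy, Jo, Lee, Mae, Pat, Quinn, Tess}
… ∩ ⟦that matched Quinn⟧ = {Ann, Gus, Ivy, Jo, Lee, Mae, Pat, Quinn, Tess} ∩ {Ann, Gus, Ivy, Jo, Pat, Quinn, Vic} = {Ann, Gus, Ivy, Jo, Pat, Quinn}
… ∩ ⟦right of Sam⟧ = {Ann, Gus, Ivy, Jo, Pat, Quinn} ∩ {Ann, Ivy, Jo, Mae, Tess, Vic} = {Ann, Ivy, Jo}
… ∩ ⟦orange⟧ = {Ann, Ivy, Jo} ∩ {Ann, Gus, Jo, Lee, Mae, Pat, Sam} = {Ann, Jo}
… ∩ ⟦metal⟧ = {Ann, Jo} ∩ {Ann, Jo, Lee, Sam, Vic} = {Ann, Jo}
So ⟦orange metal plate that matched Quinn right of Sam⟧ = {Ann, Jo}.

{Ann, Jo}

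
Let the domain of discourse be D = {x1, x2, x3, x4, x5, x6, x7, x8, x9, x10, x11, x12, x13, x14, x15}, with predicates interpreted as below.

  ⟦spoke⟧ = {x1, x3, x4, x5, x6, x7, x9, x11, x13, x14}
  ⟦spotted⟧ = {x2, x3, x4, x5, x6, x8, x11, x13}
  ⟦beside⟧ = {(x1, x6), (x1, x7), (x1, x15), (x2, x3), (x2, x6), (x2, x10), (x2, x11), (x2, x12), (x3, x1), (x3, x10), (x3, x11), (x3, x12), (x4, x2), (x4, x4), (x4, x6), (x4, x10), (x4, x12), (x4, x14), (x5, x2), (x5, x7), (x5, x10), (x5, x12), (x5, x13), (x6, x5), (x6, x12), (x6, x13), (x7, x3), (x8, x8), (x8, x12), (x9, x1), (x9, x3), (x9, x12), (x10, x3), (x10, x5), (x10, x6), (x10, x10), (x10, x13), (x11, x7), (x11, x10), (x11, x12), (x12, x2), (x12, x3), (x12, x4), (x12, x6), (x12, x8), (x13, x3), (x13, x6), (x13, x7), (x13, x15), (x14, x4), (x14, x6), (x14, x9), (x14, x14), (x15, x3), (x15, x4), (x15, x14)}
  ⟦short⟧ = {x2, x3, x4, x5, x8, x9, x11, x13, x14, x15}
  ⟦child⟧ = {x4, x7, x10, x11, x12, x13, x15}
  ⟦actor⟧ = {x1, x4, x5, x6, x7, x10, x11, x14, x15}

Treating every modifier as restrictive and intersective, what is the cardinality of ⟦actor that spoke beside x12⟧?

⟦that spoke⟧ = ⟦spoke⟧ = {x1, x3, x4, x5, x6, x7, x9, x11, x13, x14}
⟦beside x12⟧ = {x : ⟨x, x12⟩ ∈ ⟦beside⟧} = {x2, x3, x4, x5, x6, x8, x9, x11}
⟦actor⟧ = {x1, x4, x5, x6, x7, x10, x11, x14, x15}
… ∩ ⟦that spoke⟧ = {x1, x4, x5, x6, x7, x10, x11, x14, x15} ∩ {x1, x3, x4, x5, x6, x7, x9, x11, x13, x14} = {x1, x4, x5, x6, x7, x11, x14}
… ∩ ⟦beside x12⟧ = {x1, x4, x5, x6, x7, x11, x14} ∩ {x2, x3, x4, x5, x6, x8, x9, x11} = {x4, x5, x6, x11}
⟦actor that spoke beside x12⟧ = {x4, x5, x6, x11}, so the cardinality is 4.

4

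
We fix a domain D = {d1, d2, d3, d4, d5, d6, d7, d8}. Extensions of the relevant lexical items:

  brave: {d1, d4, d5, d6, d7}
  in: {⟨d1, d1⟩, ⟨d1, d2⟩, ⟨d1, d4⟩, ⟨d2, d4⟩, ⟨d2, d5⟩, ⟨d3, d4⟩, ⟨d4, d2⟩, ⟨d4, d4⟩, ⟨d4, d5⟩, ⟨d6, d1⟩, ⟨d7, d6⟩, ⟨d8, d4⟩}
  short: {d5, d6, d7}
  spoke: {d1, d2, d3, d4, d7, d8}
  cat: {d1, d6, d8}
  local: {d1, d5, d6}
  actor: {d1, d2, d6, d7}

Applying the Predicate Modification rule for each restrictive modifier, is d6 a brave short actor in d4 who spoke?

⟦in d4⟧ = {x : ⟨x, d4⟩ ∈ ⟦in⟧} = {d1, d2, d3, d4, d8}
⟦who spoke⟧ = ⟦spoke⟧ = {d1, d2, d3, d4, d7, d8}
⟦actor⟧ = {d1, d2, d6, d7}
… ∩ ⟦in d4⟧ = {d1, d2, d6, d7} ∩ {d1, d2, d3, d4, d8} = {d1, d2}
… ∩ ⟦who spoke⟧ = {d1, d2} ∩ {d1, d2, d3, d4, d7, d8} = {d1, d2}
… ∩ ⟦brave⟧ = {d1, d2} ∩ {d1, d4, d5, d6, d7} = {d1}
… ∩ ⟦short⟧ = {d1} ∩ {d5, d6, d7} = ∅
⟦brave short actor in d4 who spoke⟧ = ∅; d6 ∉ this set.

no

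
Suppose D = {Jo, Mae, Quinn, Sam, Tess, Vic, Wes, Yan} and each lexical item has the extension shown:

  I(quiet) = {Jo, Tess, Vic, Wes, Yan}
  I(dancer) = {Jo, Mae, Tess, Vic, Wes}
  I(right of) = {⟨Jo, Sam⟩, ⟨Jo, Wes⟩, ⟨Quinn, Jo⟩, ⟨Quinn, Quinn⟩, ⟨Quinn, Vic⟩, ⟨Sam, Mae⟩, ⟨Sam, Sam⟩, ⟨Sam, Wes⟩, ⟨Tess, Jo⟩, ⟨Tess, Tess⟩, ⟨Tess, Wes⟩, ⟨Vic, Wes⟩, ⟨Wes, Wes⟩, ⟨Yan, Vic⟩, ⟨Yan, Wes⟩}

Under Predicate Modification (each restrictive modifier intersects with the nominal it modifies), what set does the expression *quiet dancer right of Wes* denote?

⟦right of Wes⟧ = {x : ⟨x, Wes⟩ ∈ ⟦right of⟧} = {Jo, Sam, Tess, Vic, Wes, Yan}
⟦dancer⟧ = {Jo, Mae, Tess, Vic, Wes}
… ∩ ⟦right of Wes⟧ = {Jo, Mae, Tess, Vic, Wes} ∩ {Jo, Sam, Tess, Vic, Wes, Yan} = {Jo, Tess, Vic, Wes}
… ∩ ⟦quiet⟧ = {Jo, Tess, Vic, Wes} ∩ {Jo, Tess, Vic, Wes, Yan} = {Jo, Tess, Vic, Wes}
So ⟦quiet dancer right of Wes⟧ = {Jo, Tess, Vic, Wes}.

{Jo, Tess, Vic, Wes}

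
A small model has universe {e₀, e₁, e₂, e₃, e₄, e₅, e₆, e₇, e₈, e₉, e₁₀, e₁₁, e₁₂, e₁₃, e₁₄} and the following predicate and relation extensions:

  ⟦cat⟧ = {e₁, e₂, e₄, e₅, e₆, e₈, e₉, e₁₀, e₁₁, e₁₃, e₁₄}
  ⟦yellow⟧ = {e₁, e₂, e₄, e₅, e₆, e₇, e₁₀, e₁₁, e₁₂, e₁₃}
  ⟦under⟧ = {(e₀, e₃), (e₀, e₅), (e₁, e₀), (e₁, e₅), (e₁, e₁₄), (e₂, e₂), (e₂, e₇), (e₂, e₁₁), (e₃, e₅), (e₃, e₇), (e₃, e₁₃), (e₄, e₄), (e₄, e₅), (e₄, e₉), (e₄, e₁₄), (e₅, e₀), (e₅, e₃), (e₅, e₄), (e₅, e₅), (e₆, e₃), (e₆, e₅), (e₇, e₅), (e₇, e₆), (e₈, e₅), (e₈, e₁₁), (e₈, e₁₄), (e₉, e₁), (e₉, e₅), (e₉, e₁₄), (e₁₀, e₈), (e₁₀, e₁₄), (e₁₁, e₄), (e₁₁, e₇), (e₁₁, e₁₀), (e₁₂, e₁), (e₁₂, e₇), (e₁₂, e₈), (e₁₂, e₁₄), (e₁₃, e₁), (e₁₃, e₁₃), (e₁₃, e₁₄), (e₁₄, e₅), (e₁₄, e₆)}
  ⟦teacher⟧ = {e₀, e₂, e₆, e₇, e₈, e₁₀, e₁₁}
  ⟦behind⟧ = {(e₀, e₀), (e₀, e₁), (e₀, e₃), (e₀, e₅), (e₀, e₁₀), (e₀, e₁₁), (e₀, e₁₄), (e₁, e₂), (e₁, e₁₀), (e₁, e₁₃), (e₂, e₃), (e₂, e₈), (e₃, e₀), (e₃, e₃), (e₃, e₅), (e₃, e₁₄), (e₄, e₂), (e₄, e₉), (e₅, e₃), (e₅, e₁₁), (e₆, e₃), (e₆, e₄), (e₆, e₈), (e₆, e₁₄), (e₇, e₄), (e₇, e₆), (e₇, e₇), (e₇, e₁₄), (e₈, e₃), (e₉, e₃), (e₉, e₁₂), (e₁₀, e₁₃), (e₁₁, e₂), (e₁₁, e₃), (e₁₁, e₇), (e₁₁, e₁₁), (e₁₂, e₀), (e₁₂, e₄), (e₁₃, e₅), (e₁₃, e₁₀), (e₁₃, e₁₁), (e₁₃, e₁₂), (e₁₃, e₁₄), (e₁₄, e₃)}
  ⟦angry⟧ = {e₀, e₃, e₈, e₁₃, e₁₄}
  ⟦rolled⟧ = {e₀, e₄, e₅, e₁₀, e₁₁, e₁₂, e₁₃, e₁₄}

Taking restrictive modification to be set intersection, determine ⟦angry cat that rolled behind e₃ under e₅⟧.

{e₁₄}

⟦that rolled⟧ = ⟦rolled⟧ = {e₀, e₄, e₅, e₁₀, e₁₁, e₁₂, e₁₃, e₁₄}
⟦behind e₃⟧ = {x : ⟨x, e₃⟩ ∈ ⟦behind⟧} = {e₀, e₂, e₃, e₅, e₆, e₈, e₉, e₁₁, e₁₄}
⟦under e₅⟧ = {x : ⟨x, e₅⟩ ∈ ⟦under⟧} = {e₀, e₁, e₃, e₄, e₅, e₆, e₇, e₈, e₉, e₁₄}
⟦cat⟧ = {e₁, e₂, e₄, e₅, e₆, e₈, e₉, e₁₀, e₁₁, e₁₃, e₁₄}
… ∩ ⟦that rolled⟧ = {e₁, e₂, e₄, e₅, e₆, e₈, e₉, e₁₀, e₁₁, e₁₃, e₁₄} ∩ {e₀, e₄, e₅, e₁₀, e₁₁, e₁₂, e₁₃, e₁₄} = {e₄, e₅, e₁₀, e₁₁, e₁₃, e₁₄}
… ∩ ⟦behind e₃⟧ = {e₄, e₅, e₁₀, e₁₁, e₁₃, e₁₄} ∩ {e₀, e₂, e₃, e₅, e₆, e₈, e₉, e₁₁, e₁₄} = {e₅, e₁₁, e₁₄}
… ∩ ⟦under e₅⟧ = {e₅, e₁₁, e₁₄} ∩ {e₀, e₁, e₃, e₄, e₅, e₆, e₇, e₈, e₉, e₁₄} = {e₅, e₁₄}
… ∩ ⟦angry⟧ = {e₅, e₁₄} ∩ {e₀, e₃, e₈, e₁₃, e₁₄} = {e₁₄}
So ⟦angry cat that rolled behind e₃ under e₅⟧ = {e₁₄}.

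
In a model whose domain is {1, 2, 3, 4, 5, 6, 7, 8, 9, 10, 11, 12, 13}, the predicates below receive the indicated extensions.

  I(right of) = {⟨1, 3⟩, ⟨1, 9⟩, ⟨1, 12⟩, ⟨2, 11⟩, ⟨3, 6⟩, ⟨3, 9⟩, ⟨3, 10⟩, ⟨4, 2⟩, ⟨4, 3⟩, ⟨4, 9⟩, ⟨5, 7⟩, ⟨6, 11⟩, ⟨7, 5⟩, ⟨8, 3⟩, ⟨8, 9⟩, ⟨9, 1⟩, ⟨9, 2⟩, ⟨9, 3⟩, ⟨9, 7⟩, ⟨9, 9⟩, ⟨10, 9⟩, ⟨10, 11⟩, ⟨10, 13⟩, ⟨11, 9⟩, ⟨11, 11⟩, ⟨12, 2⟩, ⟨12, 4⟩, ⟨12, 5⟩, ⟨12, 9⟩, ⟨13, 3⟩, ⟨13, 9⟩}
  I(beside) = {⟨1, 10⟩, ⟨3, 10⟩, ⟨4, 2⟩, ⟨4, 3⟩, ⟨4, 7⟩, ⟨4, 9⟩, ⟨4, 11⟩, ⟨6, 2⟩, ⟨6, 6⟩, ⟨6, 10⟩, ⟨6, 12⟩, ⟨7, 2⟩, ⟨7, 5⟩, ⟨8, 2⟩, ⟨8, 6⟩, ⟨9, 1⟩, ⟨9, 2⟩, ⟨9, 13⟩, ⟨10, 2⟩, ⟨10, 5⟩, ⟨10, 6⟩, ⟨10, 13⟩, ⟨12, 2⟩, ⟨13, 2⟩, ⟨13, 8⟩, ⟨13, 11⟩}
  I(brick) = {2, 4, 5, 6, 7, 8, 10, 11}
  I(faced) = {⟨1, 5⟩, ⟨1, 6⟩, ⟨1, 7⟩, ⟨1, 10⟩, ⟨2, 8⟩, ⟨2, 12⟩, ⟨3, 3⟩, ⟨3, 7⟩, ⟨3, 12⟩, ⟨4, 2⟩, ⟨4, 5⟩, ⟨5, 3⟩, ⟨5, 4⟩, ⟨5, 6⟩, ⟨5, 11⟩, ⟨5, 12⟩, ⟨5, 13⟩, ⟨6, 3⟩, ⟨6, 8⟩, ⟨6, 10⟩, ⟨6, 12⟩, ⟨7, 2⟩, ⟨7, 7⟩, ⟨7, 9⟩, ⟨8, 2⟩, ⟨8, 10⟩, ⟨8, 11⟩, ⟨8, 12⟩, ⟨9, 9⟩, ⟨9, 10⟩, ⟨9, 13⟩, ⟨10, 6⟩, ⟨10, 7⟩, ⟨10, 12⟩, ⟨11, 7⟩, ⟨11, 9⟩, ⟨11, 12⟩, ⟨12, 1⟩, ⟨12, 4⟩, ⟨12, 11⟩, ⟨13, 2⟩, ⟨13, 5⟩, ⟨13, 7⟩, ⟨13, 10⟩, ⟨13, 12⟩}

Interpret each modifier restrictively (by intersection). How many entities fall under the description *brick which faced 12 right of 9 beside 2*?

⟦which faced 12⟧ = {x : ⟨x, 12⟩ ∈ ⟦faced⟧} = {2, 3, 5, 6, 8, 10, 11, 13}
⟦right of 9⟧ = {x : ⟨x, 9⟩ ∈ ⟦right of⟧} = {1, 3, 4, 8, 9, 10, 11, 12, 13}
⟦beside 2⟧ = {x : ⟨x, 2⟩ ∈ ⟦beside⟧} = {4, 6, 7, 8, 9, 10, 12, 13}
⟦brick⟧ = {2, 4, 5, 6, 7, 8, 10, 11}
… ∩ ⟦which faced 12⟧ = {2, 4, 5, 6, 7, 8, 10, 11} ∩ {2, 3, 5, 6, 8, 10, 11, 13} = {2, 5, 6, 8, 10, 11}
… ∩ ⟦right of 9⟧ = {2, 5, 6, 8, 10, 11} ∩ {1, 3, 4, 8, 9, 10, 11, 12, 13} = {8, 10, 11}
… ∩ ⟦beside 2⟧ = {8, 10, 11} ∩ {4, 6, 7, 8, 9, 10, 12, 13} = {8, 10}
⟦brick which faced 12 right of 9 beside 2⟧ = {8, 10}, so the cardinality is 2.

2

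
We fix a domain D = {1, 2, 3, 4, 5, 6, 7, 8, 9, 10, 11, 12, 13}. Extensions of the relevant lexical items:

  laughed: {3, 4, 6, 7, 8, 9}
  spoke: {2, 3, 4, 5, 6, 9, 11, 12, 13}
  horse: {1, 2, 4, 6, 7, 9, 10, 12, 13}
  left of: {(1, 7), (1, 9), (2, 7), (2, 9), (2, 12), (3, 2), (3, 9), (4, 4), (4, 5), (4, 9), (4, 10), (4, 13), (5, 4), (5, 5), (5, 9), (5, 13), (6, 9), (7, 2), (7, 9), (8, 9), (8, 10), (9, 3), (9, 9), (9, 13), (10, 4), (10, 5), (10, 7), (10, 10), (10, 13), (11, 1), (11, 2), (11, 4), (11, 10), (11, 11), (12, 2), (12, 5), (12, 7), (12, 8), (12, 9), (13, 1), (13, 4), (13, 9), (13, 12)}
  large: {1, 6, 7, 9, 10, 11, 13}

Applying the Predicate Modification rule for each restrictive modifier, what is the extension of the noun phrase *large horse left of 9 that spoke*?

{6, 9, 13}

⟦left of 9⟧ = {x : ⟨x, 9⟩ ∈ ⟦left of⟧} = {1, 2, 3, 4, 5, 6, 7, 8, 9, 12, 13}
⟦that spoke⟧ = ⟦spoke⟧ = {2, 3, 4, 5, 6, 9, 11, 12, 13}
⟦horse⟧ = {1, 2, 4, 6, 7, 9, 10, 12, 13}
… ∩ ⟦left of 9⟧ = {1, 2, 4, 6, 7, 9, 10, 12, 13} ∩ {1, 2, 3, 4, 5, 6, 7, 8, 9, 12, 13} = {1, 2, 4, 6, 7, 9, 12, 13}
… ∩ ⟦that spoke⟧ = {1, 2, 4, 6, 7, 9, 12, 13} ∩ {2, 3, 4, 5, 6, 9, 11, 12, 13} = {2, 4, 6, 9, 12, 13}
… ∩ ⟦large⟧ = {2, 4, 6, 9, 12, 13} ∩ {1, 6, 7, 9, 10, 11, 13} = {6, 9, 13}
So ⟦large horse left of 9 that spoke⟧ = {6, 9, 13}.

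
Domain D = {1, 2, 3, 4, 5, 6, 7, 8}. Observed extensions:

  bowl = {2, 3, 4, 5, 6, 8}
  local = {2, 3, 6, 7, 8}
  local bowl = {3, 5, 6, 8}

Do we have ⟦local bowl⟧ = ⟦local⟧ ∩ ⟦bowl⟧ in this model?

⟦local⟧ ∩ ⟦bowl⟧ = {2, 3, 6, 7, 8} ∩ {2, 3, 4, 5, 6, 8} = {2, 3, 6, 8}
Observed ⟦local bowl⟧ = {3, 5, 6, 8}.
These differ, so the modifier is not intersective in this model.

no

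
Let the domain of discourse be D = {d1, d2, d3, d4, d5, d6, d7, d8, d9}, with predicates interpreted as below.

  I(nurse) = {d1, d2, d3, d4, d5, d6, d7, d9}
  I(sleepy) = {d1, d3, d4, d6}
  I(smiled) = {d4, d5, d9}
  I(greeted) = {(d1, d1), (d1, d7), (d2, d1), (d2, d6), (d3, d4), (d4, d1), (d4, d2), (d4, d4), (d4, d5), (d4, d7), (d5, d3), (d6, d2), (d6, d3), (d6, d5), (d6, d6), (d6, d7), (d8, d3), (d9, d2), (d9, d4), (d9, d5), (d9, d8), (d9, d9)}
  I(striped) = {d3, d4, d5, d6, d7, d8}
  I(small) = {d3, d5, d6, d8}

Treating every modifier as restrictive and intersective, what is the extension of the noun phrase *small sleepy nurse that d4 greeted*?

⟦that d4 greeted⟧ = {x : ⟨d4, x⟩ ∈ ⟦greeted⟧} = {d1, d2, d4, d5, d7}
⟦nurse⟧ = {d1, d2, d3, d4, d5, d6, d7, d9}
… ∩ ⟦that d4 greeted⟧ = {d1, d2, d3, d4, d5, d6, d7, d9} ∩ {d1, d2, d4, d5, d7} = {d1, d2, d4, d5, d7}
… ∩ ⟦small⟧ = {d1, d2, d4, d5, d7} ∩ {d3, d5, d6, d8} = {d5}
… ∩ ⟦sleepy⟧ = {d5} ∩ {d1, d3, d4, d6} = ∅
So ⟦small sleepy nurse that d4 greeted⟧ = {}.

{}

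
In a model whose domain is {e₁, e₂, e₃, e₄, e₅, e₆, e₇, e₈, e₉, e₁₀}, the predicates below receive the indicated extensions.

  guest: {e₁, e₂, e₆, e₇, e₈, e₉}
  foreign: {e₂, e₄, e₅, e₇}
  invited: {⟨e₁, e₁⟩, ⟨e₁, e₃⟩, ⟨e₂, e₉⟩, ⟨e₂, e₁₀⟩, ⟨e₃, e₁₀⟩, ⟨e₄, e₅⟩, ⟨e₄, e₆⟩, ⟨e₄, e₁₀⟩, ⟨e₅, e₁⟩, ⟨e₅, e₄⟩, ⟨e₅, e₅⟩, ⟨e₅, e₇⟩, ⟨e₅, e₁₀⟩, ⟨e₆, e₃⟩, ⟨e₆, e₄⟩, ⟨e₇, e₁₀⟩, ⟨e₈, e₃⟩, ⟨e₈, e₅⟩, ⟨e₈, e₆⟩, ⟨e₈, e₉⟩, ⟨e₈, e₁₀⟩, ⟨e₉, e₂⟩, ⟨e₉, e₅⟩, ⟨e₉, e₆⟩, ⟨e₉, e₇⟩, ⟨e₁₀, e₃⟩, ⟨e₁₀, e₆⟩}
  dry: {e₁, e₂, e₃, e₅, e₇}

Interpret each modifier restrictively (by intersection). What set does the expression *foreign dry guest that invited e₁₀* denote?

{e₂, e₇}

⟦that invited e₁₀⟧ = {x : ⟨x, e₁₀⟩ ∈ ⟦invited⟧} = {e₂, e₃, e₄, e₅, e₇, e₈}
⟦guest⟧ = {e₁, e₂, e₆, e₇, e₈, e₉}
… ∩ ⟦that invited e₁₀⟧ = {e₁, e₂, e₆, e₇, e₈, e₉} ∩ {e₂, e₃, e₄, e₅, e₇, e₈} = {e₂, e₇, e₈}
… ∩ ⟦foreign⟧ = {e₂, e₇, e₈} ∩ {e₂, e₄, e₅, e₇} = {e₂, e₇}
… ∩ ⟦dry⟧ = {e₂, e₇} ∩ {e₁, e₂, e₃, e₅, e₇} = {e₂, e₇}
So ⟦foreign dry guest that invited e₁₀⟧ = {e₂, e₇}.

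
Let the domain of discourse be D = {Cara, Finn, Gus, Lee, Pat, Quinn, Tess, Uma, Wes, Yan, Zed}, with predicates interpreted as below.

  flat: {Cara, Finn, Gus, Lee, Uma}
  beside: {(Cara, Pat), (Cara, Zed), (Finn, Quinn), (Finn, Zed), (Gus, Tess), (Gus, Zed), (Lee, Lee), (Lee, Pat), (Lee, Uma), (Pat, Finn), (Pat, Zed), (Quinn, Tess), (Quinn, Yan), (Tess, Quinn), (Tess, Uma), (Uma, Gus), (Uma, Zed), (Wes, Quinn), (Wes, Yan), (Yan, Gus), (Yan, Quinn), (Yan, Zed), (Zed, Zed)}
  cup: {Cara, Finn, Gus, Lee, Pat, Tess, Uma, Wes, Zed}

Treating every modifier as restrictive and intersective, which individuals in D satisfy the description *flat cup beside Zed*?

{Cara, Finn, Gus, Uma}

⟦beside Zed⟧ = {x : ⟨x, Zed⟩ ∈ ⟦beside⟧} = {Cara, Finn, Gus, Pat, Uma, Yan, Zed}
⟦cup⟧ = {Cara, Finn, Gus, Lee, Pat, Tess, Uma, Wes, Zed}
… ∩ ⟦beside Zed⟧ = {Cara, Finn, Gus, Lee, Pat, Tess, Uma, Wes, Zed} ∩ {Cara, Finn, Gus, Pat, Uma, Yan, Zed} = {Cara, Finn, Gus, Pat, Uma, Zed}
… ∩ ⟦flat⟧ = {Cara, Finn, Gus, Pat, Uma, Zed} ∩ {Cara, Finn, Gus, Lee, Uma} = {Cara, Finn, Gus, Uma}
So ⟦flat cup beside Zed⟧ = {Cara, Finn, Gus, Uma}.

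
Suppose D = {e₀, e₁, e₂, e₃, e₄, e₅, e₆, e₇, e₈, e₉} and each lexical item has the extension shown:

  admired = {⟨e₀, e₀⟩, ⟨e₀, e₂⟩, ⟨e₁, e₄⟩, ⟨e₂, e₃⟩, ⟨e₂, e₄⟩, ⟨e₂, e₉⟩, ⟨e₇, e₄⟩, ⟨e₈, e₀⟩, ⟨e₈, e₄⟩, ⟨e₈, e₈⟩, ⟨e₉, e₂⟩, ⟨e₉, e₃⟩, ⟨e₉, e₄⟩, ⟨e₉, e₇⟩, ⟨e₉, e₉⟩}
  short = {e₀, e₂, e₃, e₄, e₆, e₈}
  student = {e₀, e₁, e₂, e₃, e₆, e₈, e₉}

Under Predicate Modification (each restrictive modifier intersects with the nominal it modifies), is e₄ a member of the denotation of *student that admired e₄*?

⟦that admired e₄⟧ = {x : ⟨x, e₄⟩ ∈ ⟦admired⟧} = {e₁, e₂, e₇, e₈, e₉}
⟦student⟧ = {e₀, e₁, e₂, e₃, e₆, e₈, e₉}
… ∩ ⟦that admired e₄⟧ = {e₀, e₁, e₂, e₃, e₆, e₈, e₉} ∩ {e₁, e₂, e₇, e₈, e₉} = {e₁, e₂, e₈, e₉}
⟦student that admired e₄⟧ = {e₁, e₂, e₈, e₉}; e₄ ∉ this set.

no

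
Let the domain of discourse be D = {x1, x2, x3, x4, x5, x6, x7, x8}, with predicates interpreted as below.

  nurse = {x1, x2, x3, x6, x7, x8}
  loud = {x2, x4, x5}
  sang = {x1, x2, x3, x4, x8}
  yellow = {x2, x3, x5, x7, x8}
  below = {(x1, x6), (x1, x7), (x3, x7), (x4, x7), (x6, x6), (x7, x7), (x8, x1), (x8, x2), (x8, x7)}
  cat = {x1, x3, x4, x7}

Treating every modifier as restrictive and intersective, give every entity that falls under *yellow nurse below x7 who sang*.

{x3, x8}

⟦below x7⟧ = {x : ⟨x, x7⟩ ∈ ⟦below⟧} = {x1, x3, x4, x7, x8}
⟦who sang⟧ = ⟦sang⟧ = {x1, x2, x3, x4, x8}
⟦nurse⟧ = {x1, x2, x3, x6, x7, x8}
… ∩ ⟦below x7⟧ = {x1, x2, x3, x6, x7, x8} ∩ {x1, x3, x4, x7, x8} = {x1, x3, x7, x8}
… ∩ ⟦who sang⟧ = {x1, x3, x7, x8} ∩ {x1, x2, x3, x4, x8} = {x1, x3, x8}
… ∩ ⟦yellow⟧ = {x1, x3, x8} ∩ {x2, x3, x5, x7, x8} = {x3, x8}
So ⟦yellow nurse below x7 who sang⟧ = {x3, x8}.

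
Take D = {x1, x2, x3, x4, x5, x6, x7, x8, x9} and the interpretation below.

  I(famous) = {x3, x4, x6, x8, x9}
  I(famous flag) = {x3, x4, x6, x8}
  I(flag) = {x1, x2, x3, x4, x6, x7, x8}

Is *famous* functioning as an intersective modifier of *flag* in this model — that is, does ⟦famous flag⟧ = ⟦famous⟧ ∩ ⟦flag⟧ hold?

⟦famous⟧ ∩ ⟦flag⟧ = {x3, x4, x6, x8, x9} ∩ {x1, x2, x3, x4, x6, x7, x8} = {x3, x4, x6, x8}
Observed ⟦famous flag⟧ = {x3, x4, x6, x8}.
These coincide, so the modifier is intersective here.

yes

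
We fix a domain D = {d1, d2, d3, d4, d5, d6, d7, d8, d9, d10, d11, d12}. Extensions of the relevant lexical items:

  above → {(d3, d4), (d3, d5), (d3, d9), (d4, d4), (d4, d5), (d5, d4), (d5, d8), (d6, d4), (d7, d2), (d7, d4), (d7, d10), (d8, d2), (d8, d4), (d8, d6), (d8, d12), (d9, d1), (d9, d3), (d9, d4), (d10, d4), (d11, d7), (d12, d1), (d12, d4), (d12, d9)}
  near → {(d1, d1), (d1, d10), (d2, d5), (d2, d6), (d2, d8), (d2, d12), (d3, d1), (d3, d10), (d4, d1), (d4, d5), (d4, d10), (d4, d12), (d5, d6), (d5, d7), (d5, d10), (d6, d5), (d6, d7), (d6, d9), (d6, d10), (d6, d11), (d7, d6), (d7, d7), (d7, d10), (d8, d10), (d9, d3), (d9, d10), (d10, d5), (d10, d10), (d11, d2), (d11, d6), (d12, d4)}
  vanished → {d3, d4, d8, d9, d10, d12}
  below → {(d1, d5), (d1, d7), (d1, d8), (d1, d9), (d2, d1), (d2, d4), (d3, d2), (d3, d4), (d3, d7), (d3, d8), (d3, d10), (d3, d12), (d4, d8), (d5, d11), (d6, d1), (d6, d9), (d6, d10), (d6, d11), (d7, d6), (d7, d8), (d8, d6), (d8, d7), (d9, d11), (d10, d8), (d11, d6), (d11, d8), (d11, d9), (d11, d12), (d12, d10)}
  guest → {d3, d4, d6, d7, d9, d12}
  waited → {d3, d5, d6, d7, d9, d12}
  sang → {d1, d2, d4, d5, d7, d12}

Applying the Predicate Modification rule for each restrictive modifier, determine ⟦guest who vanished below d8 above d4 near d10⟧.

{d3, d4}

⟦who vanished⟧ = ⟦vanished⟧ = {d3, d4, d8, d9, d10, d12}
⟦below d8⟧ = {x : ⟨x, d8⟩ ∈ ⟦below⟧} = {d1, d3, d4, d7, d10, d11}
⟦above d4⟧ = {x : ⟨x, d4⟩ ∈ ⟦above⟧} = {d3, d4, d5, d6, d7, d8, d9, d10, d12}
⟦near d10⟧ = {x : ⟨x, d10⟩ ∈ ⟦near⟧} = {d1, d3, d4, d5, d6, d7, d8, d9, d10}
⟦guest⟧ = {d3, d4, d6, d7, d9, d12}
… ∩ ⟦who vanished⟧ = {d3, d4, d6, d7, d9, d12} ∩ {d3, d4, d8, d9, d10, d12} = {d3, d4, d9, d12}
… ∩ ⟦below d8⟧ = {d3, d4, d9, d12} ∩ {d1, d3, d4, d7, d10, d11} = {d3, d4}
… ∩ ⟦above d4⟧ = {d3, d4} ∩ {d3, d4, d5, d6, d7, d8, d9, d10, d12} = {d3, d4}
… ∩ ⟦near d10⟧ = {d3, d4} ∩ {d1, d3, d4, d5, d6, d7, d8, d9, d10} = {d3, d4}
So ⟦guest who vanished below d8 above d4 near d10⟧ = {d3, d4}.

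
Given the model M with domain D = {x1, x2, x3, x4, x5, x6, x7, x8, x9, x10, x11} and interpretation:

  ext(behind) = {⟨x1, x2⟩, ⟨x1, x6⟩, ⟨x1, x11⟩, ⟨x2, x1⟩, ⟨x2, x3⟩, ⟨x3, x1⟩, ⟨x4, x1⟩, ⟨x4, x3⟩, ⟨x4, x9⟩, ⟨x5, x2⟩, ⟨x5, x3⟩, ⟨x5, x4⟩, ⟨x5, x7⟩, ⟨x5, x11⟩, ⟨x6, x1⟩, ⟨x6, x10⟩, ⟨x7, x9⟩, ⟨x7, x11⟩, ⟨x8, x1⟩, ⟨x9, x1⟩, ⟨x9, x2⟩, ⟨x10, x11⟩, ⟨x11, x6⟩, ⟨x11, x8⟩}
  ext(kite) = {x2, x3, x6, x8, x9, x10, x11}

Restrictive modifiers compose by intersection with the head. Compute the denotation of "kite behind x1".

{x2, x3, x6, x8, x9}

⟦behind x1⟧ = {x : ⟨x, x1⟩ ∈ ⟦behind⟧} = {x2, x3, x4, x6, x8, x9}
⟦kite⟧ = {x2, x3, x6, x8, x9, x10, x11}
… ∩ ⟦behind x1⟧ = {x2, x3, x6, x8, x9, x10, x11} ∩ {x2, x3, x4, x6, x8, x9} = {x2, x3, x6, x8, x9}
So ⟦kite behind x1⟧ = {x2, x3, x6, x8, x9}.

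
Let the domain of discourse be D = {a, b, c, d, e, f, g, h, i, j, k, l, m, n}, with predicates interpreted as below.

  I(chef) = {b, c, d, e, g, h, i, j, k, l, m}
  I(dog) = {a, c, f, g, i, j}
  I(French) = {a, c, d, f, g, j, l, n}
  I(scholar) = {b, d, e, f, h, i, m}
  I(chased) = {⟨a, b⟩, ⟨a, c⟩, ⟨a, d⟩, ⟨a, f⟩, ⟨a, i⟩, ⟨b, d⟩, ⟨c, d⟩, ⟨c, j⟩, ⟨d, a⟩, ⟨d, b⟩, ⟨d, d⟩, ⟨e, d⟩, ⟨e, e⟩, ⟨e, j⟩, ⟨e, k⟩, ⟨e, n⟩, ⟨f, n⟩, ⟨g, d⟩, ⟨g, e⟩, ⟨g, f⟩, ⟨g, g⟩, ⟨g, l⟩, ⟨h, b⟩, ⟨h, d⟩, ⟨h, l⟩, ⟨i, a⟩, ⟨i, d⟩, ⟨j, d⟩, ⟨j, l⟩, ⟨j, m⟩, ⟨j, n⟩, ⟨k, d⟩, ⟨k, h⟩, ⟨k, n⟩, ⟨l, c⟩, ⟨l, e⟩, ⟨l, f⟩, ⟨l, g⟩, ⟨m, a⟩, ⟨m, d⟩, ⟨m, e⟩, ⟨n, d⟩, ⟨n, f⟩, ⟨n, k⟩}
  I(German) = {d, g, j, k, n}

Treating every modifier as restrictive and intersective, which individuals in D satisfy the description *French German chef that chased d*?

{d, g, j}

⟦that chased d⟧ = {x : ⟨x, d⟩ ∈ ⟦chased⟧} = {a, b, c, d, e, g, h, i, j, k, m, n}
⟦chef⟧ = {b, c, d, e, g, h, i, j, k, l, m}
… ∩ ⟦that chased d⟧ = {b, c, d, e, g, h, i, j, k, l, m} ∩ {a, b, c, d, e, g, h, i, j, k, m, n} = {b, c, d, e, g, h, i, j, k, m}
… ∩ ⟦French⟧ = {b, c, d, e, g, h, i, j, k, m} ∩ {a, c, d, f, g, j, l, n} = {c, d, g, j}
… ∩ ⟦German⟧ = {c, d, g, j} ∩ {d, g, j, k, n} = {d, g, j}
So ⟦French German chef that chased d⟧ = {d, g, j}.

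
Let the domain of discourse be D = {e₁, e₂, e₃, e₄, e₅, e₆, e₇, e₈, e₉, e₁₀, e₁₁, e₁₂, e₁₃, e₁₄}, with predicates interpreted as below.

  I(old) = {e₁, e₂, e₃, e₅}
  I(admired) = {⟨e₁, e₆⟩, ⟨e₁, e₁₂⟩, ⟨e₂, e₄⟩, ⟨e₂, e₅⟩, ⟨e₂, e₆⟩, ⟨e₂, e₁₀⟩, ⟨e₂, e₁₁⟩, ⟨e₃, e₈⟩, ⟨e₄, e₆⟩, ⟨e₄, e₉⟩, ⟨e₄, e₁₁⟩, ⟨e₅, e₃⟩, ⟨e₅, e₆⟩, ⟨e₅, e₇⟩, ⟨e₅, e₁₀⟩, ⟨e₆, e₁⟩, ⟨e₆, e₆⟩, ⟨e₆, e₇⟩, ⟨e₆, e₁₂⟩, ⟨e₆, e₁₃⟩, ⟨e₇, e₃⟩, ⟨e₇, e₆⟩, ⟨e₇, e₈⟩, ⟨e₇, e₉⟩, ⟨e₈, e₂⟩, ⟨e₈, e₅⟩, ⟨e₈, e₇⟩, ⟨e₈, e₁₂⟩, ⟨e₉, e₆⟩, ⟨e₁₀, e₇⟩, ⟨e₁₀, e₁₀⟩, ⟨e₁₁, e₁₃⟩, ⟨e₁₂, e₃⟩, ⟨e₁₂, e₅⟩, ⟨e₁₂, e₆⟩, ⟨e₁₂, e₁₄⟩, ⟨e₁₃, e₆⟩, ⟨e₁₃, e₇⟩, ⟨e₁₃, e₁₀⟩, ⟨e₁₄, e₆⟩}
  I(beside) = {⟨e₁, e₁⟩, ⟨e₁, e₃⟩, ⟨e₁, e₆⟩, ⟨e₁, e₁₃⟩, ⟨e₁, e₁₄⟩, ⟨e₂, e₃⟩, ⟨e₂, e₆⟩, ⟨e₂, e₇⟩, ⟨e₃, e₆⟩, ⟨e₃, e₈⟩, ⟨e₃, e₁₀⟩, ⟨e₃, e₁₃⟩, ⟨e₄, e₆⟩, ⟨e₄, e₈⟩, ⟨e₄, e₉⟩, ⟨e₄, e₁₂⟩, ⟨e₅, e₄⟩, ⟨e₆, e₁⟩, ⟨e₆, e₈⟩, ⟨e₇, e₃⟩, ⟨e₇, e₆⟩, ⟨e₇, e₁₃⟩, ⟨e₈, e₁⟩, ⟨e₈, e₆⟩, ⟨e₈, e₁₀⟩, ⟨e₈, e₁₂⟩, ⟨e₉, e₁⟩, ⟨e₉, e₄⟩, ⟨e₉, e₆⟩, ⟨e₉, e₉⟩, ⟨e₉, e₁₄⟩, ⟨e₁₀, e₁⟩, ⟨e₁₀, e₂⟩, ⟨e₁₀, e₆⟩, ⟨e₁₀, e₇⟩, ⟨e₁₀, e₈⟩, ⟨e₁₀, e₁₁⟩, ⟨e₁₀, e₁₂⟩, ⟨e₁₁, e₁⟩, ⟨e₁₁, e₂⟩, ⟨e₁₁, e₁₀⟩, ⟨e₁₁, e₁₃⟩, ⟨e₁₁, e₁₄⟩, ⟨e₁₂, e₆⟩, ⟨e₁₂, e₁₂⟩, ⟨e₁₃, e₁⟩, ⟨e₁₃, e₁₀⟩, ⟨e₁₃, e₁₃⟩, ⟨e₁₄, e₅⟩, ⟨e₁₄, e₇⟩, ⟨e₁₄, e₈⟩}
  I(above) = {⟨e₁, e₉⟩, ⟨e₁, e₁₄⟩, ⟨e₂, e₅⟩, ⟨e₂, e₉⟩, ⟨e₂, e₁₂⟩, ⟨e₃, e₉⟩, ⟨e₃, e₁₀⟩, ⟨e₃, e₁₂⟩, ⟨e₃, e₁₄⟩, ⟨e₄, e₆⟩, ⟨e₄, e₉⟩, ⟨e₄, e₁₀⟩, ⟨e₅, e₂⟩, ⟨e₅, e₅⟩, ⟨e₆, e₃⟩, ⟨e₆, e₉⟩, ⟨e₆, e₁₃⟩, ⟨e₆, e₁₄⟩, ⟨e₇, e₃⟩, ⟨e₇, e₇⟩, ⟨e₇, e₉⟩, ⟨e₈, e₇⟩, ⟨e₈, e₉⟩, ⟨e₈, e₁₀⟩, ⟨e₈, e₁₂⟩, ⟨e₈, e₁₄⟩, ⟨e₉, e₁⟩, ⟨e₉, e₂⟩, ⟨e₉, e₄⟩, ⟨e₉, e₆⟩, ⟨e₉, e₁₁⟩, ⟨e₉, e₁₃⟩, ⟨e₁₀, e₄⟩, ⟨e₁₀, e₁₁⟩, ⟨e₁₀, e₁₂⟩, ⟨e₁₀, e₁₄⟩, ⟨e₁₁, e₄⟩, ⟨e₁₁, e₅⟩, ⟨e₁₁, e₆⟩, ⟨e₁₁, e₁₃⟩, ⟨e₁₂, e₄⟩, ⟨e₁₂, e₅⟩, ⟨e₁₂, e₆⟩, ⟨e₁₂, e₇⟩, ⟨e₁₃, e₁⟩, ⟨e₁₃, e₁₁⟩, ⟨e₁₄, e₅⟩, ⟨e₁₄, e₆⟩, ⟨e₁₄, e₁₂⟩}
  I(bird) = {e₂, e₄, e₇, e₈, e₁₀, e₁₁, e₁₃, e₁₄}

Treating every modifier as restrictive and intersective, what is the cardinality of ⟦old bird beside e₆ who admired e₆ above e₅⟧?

1

⟦beside e₆⟧ = {x : ⟨x, e₆⟩ ∈ ⟦beside⟧} = {e₁, e₂, e₃, e₄, e₇, e₈, e₉, e₁₀, e₁₂}
⟦who admired e₆⟧ = {x : ⟨x, e₆⟩ ∈ ⟦admired⟧} = {e₁, e₂, e₄, e₅, e₆, e₇, e₉, e₁₂, e₁₃, e₁₄}
⟦above e₅⟧ = {x : ⟨x, e₅⟩ ∈ ⟦above⟧} = {e₂, e₅, e₁₁, e₁₂, e₁₄}
⟦bird⟧ = {e₂, e₄, e₇, e₈, e₁₀, e₁₁, e₁₃, e₁₄}
… ∩ ⟦beside e₆⟧ = {e₂, e₄, e₇, e₈, e₁₀, e₁₁, e₁₃, e₁₄} ∩ {e₁, e₂, e₃, e₄, e₇, e₈, e₉, e₁₀, e₁₂} = {e₂, e₄, e₇, e₈, e₁₀}
… ∩ ⟦who admired e₆⟧ = {e₂, e₄, e₇, e₈, e₁₀} ∩ {e₁, e₂, e₄, e₅, e₆, e₇, e₉, e₁₂, e₁₃, e₁₄} = {e₂, e₄, e₇}
… ∩ ⟦above e₅⟧ = {e₂, e₄, e₇} ∩ {e₂, e₅, e₁₁, e₁₂, e₁₄} = {e₂}
… ∩ ⟦old⟧ = {e₂} ∩ {e₁, e₂, e₃, e₅} = {e₂}
⟦old bird beside e₆ who admired e₆ above e₅⟧ = {e₂}, so the cardinality is 1.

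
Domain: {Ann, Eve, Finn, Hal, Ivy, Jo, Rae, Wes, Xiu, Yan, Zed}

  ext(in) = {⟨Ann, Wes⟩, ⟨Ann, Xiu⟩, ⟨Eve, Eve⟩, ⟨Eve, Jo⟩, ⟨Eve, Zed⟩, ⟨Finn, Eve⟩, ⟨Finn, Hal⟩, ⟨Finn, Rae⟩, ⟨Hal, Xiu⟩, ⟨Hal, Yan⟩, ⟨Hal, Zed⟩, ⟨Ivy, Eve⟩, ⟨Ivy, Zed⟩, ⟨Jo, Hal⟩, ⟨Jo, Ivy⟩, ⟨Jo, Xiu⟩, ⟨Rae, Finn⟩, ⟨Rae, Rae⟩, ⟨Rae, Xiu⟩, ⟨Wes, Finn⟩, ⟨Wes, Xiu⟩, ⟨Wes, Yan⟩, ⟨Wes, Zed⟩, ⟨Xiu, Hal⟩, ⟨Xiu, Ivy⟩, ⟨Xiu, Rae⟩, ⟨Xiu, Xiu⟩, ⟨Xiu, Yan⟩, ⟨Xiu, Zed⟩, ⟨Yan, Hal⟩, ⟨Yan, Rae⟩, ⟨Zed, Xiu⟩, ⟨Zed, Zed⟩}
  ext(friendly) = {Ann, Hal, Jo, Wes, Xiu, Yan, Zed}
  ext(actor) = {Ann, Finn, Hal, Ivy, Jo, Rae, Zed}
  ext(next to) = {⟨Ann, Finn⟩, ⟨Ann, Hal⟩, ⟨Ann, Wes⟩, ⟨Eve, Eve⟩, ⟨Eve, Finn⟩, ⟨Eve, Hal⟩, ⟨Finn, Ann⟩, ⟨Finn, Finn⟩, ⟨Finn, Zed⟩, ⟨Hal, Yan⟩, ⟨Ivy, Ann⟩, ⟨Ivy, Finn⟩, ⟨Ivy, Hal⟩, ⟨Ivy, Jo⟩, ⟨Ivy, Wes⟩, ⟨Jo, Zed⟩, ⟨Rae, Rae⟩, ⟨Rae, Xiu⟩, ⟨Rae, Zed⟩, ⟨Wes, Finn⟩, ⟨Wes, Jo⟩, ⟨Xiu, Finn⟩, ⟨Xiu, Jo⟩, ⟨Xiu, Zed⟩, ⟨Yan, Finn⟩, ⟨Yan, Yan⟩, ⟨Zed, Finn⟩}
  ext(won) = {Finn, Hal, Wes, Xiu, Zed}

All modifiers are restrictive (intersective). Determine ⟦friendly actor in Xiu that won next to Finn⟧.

⟦in Xiu⟧ = {x : ⟨x, Xiu⟩ ∈ ⟦in⟧} = {Ann, Hal, Jo, Rae, Wes, Xiu, Zed}
⟦that won⟧ = ⟦won⟧ = {Finn, Hal, Wes, Xiu, Zed}
⟦next to Finn⟧ = {x : ⟨x, Finn⟩ ∈ ⟦next to⟧} = {Ann, Eve, Finn, Ivy, Wes, Xiu, Yan, Zed}
⟦actor⟧ = {Ann, Finn, Hal, Ivy, Jo, Rae, Zed}
… ∩ ⟦in Xiu⟧ = {Ann, Finn, Hal, Ivy, Jo, Rae, Zed} ∩ {Ann, Hal, Jo, Rae, Wes, Xiu, Zed} = {Ann, Hal, Jo, Rae, Zed}
… ∩ ⟦that won⟧ = {Ann, Hal, Jo, Rae, Zed} ∩ {Finn, Hal, Wes, Xiu, Zed} = {Hal, Zed}
… ∩ ⟦next to Finn⟧ = {Hal, Zed} ∩ {Ann, Eve, Finn, Ivy, Wes, Xiu, Yan, Zed} = {Zed}
… ∩ ⟦friendly⟧ = {Zed} ∩ {Ann, Hal, Jo, Wes, Xiu, Yan, Zed} = {Zed}
So ⟦friendly actor in Xiu that won next to Finn⟧ = {Zed}.

{Zed}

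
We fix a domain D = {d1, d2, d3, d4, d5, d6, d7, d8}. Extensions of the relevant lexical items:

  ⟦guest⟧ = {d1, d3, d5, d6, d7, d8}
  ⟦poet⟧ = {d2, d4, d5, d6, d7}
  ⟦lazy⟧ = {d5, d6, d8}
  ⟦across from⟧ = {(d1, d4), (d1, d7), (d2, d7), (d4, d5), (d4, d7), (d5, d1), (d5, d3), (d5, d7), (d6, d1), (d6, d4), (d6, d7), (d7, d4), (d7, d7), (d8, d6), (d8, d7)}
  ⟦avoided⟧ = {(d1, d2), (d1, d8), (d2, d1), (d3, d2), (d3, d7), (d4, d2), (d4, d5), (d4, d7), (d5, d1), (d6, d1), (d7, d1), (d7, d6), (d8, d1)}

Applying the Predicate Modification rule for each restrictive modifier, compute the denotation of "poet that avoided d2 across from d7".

⟦that avoided d2⟧ = {x : ⟨x, d2⟩ ∈ ⟦avoided⟧} = {d1, d3, d4}
⟦across from d7⟧ = {x : ⟨x, d7⟩ ∈ ⟦across from⟧} = {d1, d2, d4, d5, d6, d7, d8}
⟦poet⟧ = {d2, d4, d5, d6, d7}
… ∩ ⟦that avoided d2⟧ = {d2, d4, d5, d6, d7} ∩ {d1, d3, d4} = {d4}
… ∩ ⟦across from d7⟧ = {d4} ∩ {d1, d2, d4, d5, d6, d7, d8} = {d4}
So ⟦poet that avoided d2 across from d7⟧ = {d4}.

{d4}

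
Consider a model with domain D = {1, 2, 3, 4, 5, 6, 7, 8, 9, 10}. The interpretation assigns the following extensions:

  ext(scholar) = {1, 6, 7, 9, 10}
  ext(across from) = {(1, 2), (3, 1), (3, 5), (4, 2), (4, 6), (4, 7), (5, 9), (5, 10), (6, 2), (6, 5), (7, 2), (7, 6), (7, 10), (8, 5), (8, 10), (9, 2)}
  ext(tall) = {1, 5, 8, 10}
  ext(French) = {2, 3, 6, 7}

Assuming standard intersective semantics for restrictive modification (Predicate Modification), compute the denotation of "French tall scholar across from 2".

⟦across from 2⟧ = {x : ⟨x, 2⟩ ∈ ⟦across from⟧} = {1, 4, 6, 7, 9}
⟦scholar⟧ = {1, 6, 7, 9, 10}
… ∩ ⟦across from 2⟧ = {1, 6, 7, 9, 10} ∩ {1, 4, 6, 7, 9} = {1, 6, 7, 9}
… ∩ ⟦French⟧ = {1, 6, 7, 9} ∩ {2, 3, 6, 7} = {6, 7}
… ∩ ⟦tall⟧ = {6, 7} ∩ {1, 5, 8, 10} = ∅
So ⟦French tall scholar across from 2⟧ = { }.

{ }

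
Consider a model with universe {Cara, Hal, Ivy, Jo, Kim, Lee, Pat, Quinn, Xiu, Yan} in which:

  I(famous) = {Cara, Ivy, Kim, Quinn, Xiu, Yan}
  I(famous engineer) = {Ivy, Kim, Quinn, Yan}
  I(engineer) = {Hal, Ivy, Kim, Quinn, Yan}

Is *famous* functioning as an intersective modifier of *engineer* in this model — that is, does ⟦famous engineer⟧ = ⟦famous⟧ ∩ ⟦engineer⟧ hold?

yes

⟦famous⟧ ∩ ⟦engineer⟧ = {Cara, Ivy, Kim, Quinn, Xiu, Yan} ∩ {Hal, Ivy, Kim, Quinn, Yan} = {Ivy, Kim, Quinn, Yan}
Observed ⟦famous engineer⟧ = {Ivy, Kim, Quinn, Yan}.
These coincide, so the modifier is intersective here.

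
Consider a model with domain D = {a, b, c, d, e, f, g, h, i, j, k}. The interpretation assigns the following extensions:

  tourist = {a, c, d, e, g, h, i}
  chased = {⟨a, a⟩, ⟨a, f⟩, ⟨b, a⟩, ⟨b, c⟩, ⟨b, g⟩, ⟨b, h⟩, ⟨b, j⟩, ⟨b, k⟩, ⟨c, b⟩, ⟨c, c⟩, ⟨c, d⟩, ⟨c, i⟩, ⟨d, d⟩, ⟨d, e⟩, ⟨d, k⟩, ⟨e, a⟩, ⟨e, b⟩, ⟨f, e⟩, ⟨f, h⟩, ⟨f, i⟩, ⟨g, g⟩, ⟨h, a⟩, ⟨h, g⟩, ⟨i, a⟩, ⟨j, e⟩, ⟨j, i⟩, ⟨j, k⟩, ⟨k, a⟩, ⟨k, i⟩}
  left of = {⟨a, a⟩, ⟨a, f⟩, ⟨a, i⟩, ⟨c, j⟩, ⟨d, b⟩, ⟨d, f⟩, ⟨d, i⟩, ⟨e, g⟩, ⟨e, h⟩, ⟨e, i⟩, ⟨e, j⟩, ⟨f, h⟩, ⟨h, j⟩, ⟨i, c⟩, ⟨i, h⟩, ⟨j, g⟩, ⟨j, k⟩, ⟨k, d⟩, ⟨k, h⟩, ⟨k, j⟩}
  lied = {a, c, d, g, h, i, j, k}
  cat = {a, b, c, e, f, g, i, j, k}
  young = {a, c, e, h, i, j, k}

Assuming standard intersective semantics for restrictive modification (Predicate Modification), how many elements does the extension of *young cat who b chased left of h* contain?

⟦who b chased⟧ = {x : ⟨b, x⟩ ∈ ⟦chased⟧} = {a, c, g, h, j, k}
⟦left of h⟧ = {x : ⟨x, h⟩ ∈ ⟦left of⟧} = {e, f, i, k}
⟦cat⟧ = {a, b, c, e, f, g, i, j, k}
… ∩ ⟦who b chased⟧ = {a, b, c, e, f, g, i, j, k} ∩ {a, c, g, h, j, k} = {a, c, g, j, k}
… ∩ ⟦left of h⟧ = {a, c, g, j, k} ∩ {e, f, i, k} = {k}
… ∩ ⟦young⟧ = {k} ∩ {a, c, e, h, i, j, k} = {k}
⟦young cat who b chased left of h⟧ = {k}, so the cardinality is 1.

1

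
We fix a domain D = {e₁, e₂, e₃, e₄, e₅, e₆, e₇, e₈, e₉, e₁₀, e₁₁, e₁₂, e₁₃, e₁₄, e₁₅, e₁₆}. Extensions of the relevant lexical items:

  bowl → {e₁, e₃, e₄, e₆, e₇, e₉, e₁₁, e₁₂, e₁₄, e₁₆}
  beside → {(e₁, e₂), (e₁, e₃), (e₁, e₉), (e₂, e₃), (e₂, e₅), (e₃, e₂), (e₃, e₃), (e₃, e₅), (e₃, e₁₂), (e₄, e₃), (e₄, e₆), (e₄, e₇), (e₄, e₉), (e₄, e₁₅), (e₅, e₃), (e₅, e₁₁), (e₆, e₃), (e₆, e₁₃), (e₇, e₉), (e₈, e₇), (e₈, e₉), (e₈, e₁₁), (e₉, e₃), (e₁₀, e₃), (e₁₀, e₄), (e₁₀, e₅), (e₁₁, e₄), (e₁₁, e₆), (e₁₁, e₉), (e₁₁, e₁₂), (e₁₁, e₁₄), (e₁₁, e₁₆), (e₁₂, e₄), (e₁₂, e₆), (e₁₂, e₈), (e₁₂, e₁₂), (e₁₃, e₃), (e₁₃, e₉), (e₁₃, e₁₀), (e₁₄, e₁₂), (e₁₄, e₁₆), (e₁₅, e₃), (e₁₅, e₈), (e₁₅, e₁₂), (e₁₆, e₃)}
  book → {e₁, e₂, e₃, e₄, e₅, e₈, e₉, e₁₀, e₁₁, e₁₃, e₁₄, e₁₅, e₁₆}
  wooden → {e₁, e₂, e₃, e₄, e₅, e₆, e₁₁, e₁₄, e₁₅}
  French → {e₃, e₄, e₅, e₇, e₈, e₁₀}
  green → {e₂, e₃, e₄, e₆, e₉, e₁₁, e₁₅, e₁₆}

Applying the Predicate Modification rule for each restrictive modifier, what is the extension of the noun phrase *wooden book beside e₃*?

{e₁, e₂, e₃, e₄, e₅, e₁₅}

⟦beside e₃⟧ = {x : ⟨x, e₃⟩ ∈ ⟦beside⟧} = {e₁, e₂, e₃, e₄, e₅, e₆, e₉, e₁₀, e₁₃, e₁₅, e₁₆}
⟦book⟧ = {e₁, e₂, e₃, e₄, e₅, e₈, e₉, e₁₀, e₁₁, e₁₃, e₁₄, e₁₅, e₁₆}
… ∩ ⟦beside e₃⟧ = {e₁, e₂, e₃, e₄, e₅, e₈, e₉, e₁₀, e₁₁, e₁₃, e₁₄, e₁₅, e₁₆} ∩ {e₁, e₂, e₃, e₄, e₅, e₆, e₉, e₁₀, e₁₃, e₁₅, e₁₆} = {e₁, e₂, e₃, e₄, e₅, e₉, e₁₀, e₁₃, e₁₅, e₁₆}
… ∩ ⟦wooden⟧ = {e₁, e₂, e₃, e₄, e₅, e₉, e₁₀, e₁₃, e₁₅, e₁₆} ∩ {e₁, e₂, e₃, e₄, e₅, e₆, e₁₁, e₁₄, e₁₅} = {e₁, e₂, e₃, e₄, e₅, e₁₅}
So ⟦wooden book beside e₃⟧ = {e₁, e₂, e₃, e₄, e₅, e₁₅}.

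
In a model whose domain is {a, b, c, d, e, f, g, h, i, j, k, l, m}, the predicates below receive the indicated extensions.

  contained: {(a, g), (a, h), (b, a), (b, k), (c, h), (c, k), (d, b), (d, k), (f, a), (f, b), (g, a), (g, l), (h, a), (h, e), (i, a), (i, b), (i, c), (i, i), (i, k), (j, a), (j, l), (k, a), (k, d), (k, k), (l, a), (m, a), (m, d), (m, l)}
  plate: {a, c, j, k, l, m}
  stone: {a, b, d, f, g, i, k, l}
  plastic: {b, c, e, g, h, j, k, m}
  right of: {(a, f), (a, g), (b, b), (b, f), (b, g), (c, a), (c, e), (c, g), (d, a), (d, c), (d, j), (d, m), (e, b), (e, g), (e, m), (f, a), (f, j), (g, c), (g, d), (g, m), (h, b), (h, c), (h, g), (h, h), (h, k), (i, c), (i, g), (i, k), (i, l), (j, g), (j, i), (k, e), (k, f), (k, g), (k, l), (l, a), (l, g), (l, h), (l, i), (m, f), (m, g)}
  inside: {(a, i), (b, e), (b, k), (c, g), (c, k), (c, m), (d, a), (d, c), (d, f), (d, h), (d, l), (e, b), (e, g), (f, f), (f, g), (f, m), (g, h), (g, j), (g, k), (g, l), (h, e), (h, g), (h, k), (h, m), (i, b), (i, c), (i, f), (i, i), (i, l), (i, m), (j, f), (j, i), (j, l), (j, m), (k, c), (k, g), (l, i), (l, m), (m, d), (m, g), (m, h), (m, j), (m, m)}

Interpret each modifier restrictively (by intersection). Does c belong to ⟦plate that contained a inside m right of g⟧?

no

⟦that contained a⟧ = {x : ⟨x, a⟩ ∈ ⟦contained⟧} = {b, f, g, h, i, j, k, l, m}
⟦inside m⟧ = {x : ⟨x, m⟩ ∈ ⟦inside⟧} = {c, f, h, i, j, l, m}
⟦right of g⟧ = {x : ⟨x, g⟩ ∈ ⟦right of⟧} = {a, b, c, e, h, i, j, k, l, m}
⟦plate⟧ = {a, c, j, k, l, m}
… ∩ ⟦that contained a⟧ = {a, c, j, k, l, m} ∩ {b, f, g, h, i, j, k, l, m} = {j, k, l, m}
… ∩ ⟦inside m⟧ = {j, k, l, m} ∩ {c, f, h, i, j, l, m} = {j, l, m}
… ∩ ⟦right of g⟧ = {j, l, m} ∩ {a, b, c, e, h, i, j, k, l, m} = {j, l, m}
⟦plate that contained a inside m right of g⟧ = {j, l, m}; c ∉ this set.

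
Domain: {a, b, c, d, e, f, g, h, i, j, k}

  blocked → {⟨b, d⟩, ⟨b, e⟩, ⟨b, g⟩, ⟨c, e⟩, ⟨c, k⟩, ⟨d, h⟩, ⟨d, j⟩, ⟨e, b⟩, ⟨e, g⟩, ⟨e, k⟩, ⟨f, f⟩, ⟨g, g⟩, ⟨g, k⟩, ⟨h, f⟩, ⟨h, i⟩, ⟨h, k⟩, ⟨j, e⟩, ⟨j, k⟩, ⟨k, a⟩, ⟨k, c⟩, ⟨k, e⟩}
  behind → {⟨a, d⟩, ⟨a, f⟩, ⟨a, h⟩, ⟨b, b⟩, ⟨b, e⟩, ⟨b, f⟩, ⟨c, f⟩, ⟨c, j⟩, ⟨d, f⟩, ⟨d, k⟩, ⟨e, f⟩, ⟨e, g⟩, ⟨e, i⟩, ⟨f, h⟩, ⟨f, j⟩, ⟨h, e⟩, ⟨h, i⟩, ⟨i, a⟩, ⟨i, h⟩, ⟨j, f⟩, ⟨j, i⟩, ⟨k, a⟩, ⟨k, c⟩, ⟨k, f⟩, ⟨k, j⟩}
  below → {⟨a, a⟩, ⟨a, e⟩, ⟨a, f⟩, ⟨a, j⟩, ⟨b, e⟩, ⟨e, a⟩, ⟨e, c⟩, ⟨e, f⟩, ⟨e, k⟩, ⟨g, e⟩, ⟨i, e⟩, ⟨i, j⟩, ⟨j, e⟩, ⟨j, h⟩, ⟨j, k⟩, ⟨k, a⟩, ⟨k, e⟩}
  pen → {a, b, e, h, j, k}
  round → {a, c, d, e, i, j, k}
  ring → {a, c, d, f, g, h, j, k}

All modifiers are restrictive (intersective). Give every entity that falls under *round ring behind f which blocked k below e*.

{j}

⟦behind f⟧ = {x : ⟨x, f⟩ ∈ ⟦behind⟧} = {a, b, c, d, e, j, k}
⟦which blocked k⟧ = {x : ⟨x, k⟩ ∈ ⟦blocked⟧} = {c, e, g, h, j}
⟦below e⟧ = {x : ⟨x, e⟩ ∈ ⟦below⟧} = {a, b, g, i, j, k}
⟦ring⟧ = {a, c, d, f, g, h, j, k}
… ∩ ⟦behind f⟧ = {a, c, d, f, g, h, j, k} ∩ {a, b, c, d, e, j, k} = {a, c, d, j, k}
… ∩ ⟦which blocked k⟧ = {a, c, d, j, k} ∩ {c, e, g, h, j} = {c, j}
… ∩ ⟦below e⟧ = {c, j} ∩ {a, b, g, i, j, k} = {j}
… ∩ ⟦round⟧ = {j} ∩ {a, c, d, e, i, j, k} = {j}
So ⟦round ring behind f which blocked k below e⟧ = {j}.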